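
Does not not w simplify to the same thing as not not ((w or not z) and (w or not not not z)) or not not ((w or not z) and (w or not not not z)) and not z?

E1: not not w
    = w   (double negation)
E2: not not ((w or not z) and (w or not not not z)) or not not ((w or not z) and (w or not not not z)) and not z
    = not not ((w or not z) and (w or not not not z))   (absorption)
    = not not ((w or not z) and (w or not z))   (double negation)
    = not not (w or not z)   (idempotence)
    = w or not z   (double negation)
These differ: at w=0, z=0, E1 = 0 but E2 = 1.

No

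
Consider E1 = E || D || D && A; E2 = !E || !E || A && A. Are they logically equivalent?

No

E1: E || D || D && A
    = E || D   [absorption]
E2: !E || !E || A && A
    = !E || A && A   [idempotence]
    = !E || A   [idempotence]
These differ: at A=0, D=0, E=1, E1 = 1 but E2 = 0.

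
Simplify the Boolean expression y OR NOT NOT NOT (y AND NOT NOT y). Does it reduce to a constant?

TRUE

y OR NOT NOT NOT (y AND NOT NOT y)
= y OR NOT NOT NOT (y AND y)   — double negation
= y OR NOT (y AND y)   — double negation
= y OR NOT y   — idempotence
= TRUE   — complement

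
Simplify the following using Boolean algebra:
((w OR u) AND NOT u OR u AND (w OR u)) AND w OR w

((w OR u) AND NOT u OR u AND (w OR u)) AND w OR w
= (w OR u) AND w OR w
= w OR w
= w

w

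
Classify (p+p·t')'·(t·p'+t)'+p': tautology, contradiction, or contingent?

contingent

(p+p·t')'·(t·p'+t)'+p'
= p'·(t·p'+t)'+p'   — absorption
= p'·t'+p'   — absorption
= p'   — absorption
This depends on p, so it is not a constant.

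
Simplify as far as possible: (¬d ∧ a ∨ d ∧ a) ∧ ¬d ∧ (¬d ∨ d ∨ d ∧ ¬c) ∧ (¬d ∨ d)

(¬d ∧ a ∨ d ∧ a) ∧ ¬d ∧ (¬d ∨ d ∨ d ∧ ¬c) ∧ (¬d ∨ d)
= (¬d ∧ a ∨ d ∧ a) ∧ ¬d ∧ (¬d ∨ d) ∧ (¬d ∨ d)   (absorption)
= a ∧ ¬d ∧ (¬d ∨ d) ∧ (¬d ∨ d)   (distribution)
= a ∧ ¬d ∧ (¬d ∨ d)   (idempotence)
= a ∧ ¬d   (complement / identity)

a ∧ ¬d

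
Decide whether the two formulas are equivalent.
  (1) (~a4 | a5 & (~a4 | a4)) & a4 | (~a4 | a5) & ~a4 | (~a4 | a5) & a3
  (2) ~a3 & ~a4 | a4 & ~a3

No

E1: (~a4 | a5 & (~a4 | a4)) & a4 | (~a4 | a5) & ~a4 | (~a4 | a5) & a3
    = (~a4 | a5) & a4 | (~a4 | a5) & ~a4 | (~a4 | a5) & a3   — complement / identity
    = ~a4 | a5 | (~a4 | a5) & a3   — distribution
    = ~a4 | a5   — absorption
E2: ~a3 & ~a4 | a4 & ~a3
    = ~a3   — distribution
These differ: at a3=1, a4=0, a5=1, E1 = 1 but E2 = 0.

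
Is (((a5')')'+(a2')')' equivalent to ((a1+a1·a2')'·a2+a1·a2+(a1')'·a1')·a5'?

No

E1: (((a5')')'+(a2')')'
    = (a5')'·a2'   (De Morgan)
    = a5·a2'   (double negation)
E2: ((a1+a1·a2')'·a2+a1·a2+(a1')'·a1')·a5'
    = (a1'·a2+a1·a2+(a1')'·a1')·a5'   (absorption)
    = (a1'·a2+a1·a2+a1·a1')·a5'   (double negation)
    = (a2+a1·a1')·a5'   (distribution)
    = a2·a5'   (complement / identity)
These differ: at a1=0, a2=1, a5=0, E1 = 0 but E2 = 1.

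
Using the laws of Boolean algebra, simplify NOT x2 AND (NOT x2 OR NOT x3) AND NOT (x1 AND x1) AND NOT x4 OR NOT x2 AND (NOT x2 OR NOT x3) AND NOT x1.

NOT x2 AND (NOT x2 OR NOT x3) AND NOT (x1 AND x1) AND NOT x4 OR NOT x2 AND (NOT x2 OR NOT x3) AND NOT x1
= NOT x2 AND (NOT x2 OR NOT x3) AND NOT x1 AND NOT x4 OR NOT x2 AND (NOT x2 OR NOT x3) AND NOT x1   — idempotence
= NOT x2 AND (NOT x2 OR NOT x3) AND NOT x1   — absorption
= NOT x2 AND NOT x1   — absorption

NOT x2 AND NOT x1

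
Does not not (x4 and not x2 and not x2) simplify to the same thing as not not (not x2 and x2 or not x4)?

No

E1: not not (x4 and not x2 and not x2)
    = not not (x4 and not x2)
    = x4 and not x2
E2: not not (not x2 and x2 or not x4)
    = not not not x4
    = not x4
These differ: at x2=0, x4=0, E1 = 0 but E2 = 1.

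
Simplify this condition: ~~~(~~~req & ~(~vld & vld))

req

~~~(~~~req & ~(~vld & vld))
= ~(~~~req & ~(~vld & vld))   [double negation]
= ~(~req & ~(~vld & vld))   [double negation]
= req | ~vld & vld   [De Morgan]
= req   [complement / identity]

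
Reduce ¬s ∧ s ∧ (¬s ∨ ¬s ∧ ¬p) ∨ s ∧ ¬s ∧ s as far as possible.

¬s ∧ s ∧ (¬s ∨ ¬s ∧ ¬p) ∨ s ∧ ¬s ∧ s
= ¬s ∧ s ∧ (¬s ∨ ¬s ∧ ¬p ∨ s)   (distribution)
= ¬s ∧ s ∧ (¬s ∨ s)   (absorption)
= ¬s ∧ s   (complement / identity)
= False   (complement)

False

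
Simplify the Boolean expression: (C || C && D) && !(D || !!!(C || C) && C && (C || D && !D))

C && !D

(C || C && D) && !(D || !!!(C || C) && C && (C || D && !D))
= (C || C && D) && !(D || !!!(C || C) && C && C)
= (C || C && D) && !(D || !(C || C) && C && C)
= (C || C && D) && !(D || !(C || C) && C)
= (C || C && D) && !(D || !C && C)
= C && !(D || !C && C)
= C && !D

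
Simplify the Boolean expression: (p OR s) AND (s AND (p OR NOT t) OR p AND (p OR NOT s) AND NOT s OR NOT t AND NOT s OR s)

(p OR s) AND (s AND (p OR NOT t) OR p AND (p OR NOT s) AND NOT s OR NOT t AND NOT s OR s)
= (p OR s) AND (s AND (p OR NOT t) OR (p AND (p OR NOT s) OR NOT t) AND NOT s OR s)   (distribution)
= (p OR s) AND (s AND (p OR NOT t) OR (p OR NOT t) AND NOT s OR s)   (absorption)
= (p OR s) AND (p OR NOT t OR s)   (distribution)
= p AND (p OR NOT t) OR s   (distribution)
= p OR s   (absorption)

p OR s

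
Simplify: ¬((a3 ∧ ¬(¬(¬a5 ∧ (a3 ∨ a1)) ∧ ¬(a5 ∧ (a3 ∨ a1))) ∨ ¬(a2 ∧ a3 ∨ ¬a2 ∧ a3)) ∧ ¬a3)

a3

¬((a3 ∧ ¬(¬(¬a5 ∧ (a3 ∨ a1)) ∧ ¬(a5 ∧ (a3 ∨ a1))) ∨ ¬(a2 ∧ a3 ∨ ¬a2 ∧ a3)) ∧ ¬a3)
= ¬((a3 ∧ ¬(¬(¬a5 ∧ (a3 ∨ a1)) ∧ ¬(a5 ∧ (a3 ∨ a1))) ∨ ¬a3) ∧ ¬a3)   — distribution
= ¬((a3 ∧ (¬a5 ∧ (a3 ∨ a1) ∨ a5 ∧ (a3 ∨ a1)) ∨ ¬a3) ∧ ¬a3)   — De Morgan
= ¬((a3 ∧ (a3 ∨ a1) ∨ ¬a3) ∧ ¬a3)   — distribution
= ¬((a3 ∨ ¬a3) ∧ ¬a3)   — absorption
= ¬¬a3   — complement / identity
= a3   — double negation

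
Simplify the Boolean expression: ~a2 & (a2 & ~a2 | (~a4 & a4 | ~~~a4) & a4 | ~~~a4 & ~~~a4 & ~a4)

~a2 & (a2 & ~a2 | (~a4 & a4 | ~~~a4) & a4 | ~~~a4 & ~~~a4 & ~a4)
= ~a2 & (a2 & ~a2 | ~~~a4 & a4 | ~~~a4 & ~~~a4 & ~a4)   (complement / identity)
= ~a2 & (a2 & ~a2 | ~~~a4 & a4 | ~~~a4 & ~a4)   (idempotence)
= ~a2 & (a2 & ~a2 | ~~~a4)   (distribution)
= ~a2 & ~~~a4   (complement / identity)
= ~a2 & ~a4   (double negation)

~a2 & ~a4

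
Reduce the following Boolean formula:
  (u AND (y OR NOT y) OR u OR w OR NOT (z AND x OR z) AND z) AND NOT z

(u AND (y OR NOT y) OR u OR w OR NOT (z AND x OR z) AND z) AND NOT z
= (u AND (y OR NOT y) OR u OR w OR NOT z AND z) AND NOT z   — absorption
= (u AND (y OR NOT y) OR u OR w) AND NOT z   — complement / identity
= (u OR u OR w) AND NOT z   — complement / identity
= (u OR w) AND NOT z   — idempotence

(u OR w) AND NOT z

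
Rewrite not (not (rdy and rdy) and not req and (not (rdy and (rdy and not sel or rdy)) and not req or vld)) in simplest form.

rdy or req

not (not (rdy and rdy) and not req and (not (rdy and (rdy and not sel or rdy)) and not req or vld))
= not (not (rdy and rdy) and not req and (not (rdy and rdy) and not req or vld))
= not (not (rdy and rdy) and not req)
= rdy and rdy or req
= rdy or req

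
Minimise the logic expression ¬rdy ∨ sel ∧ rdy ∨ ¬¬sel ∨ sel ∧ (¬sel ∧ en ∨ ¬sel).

¬rdy ∨ sel ∧ rdy ∨ ¬¬sel ∨ sel ∧ (¬sel ∧ en ∨ ¬sel)
= ¬rdy ∨ sel ∧ rdy ∨ ¬¬sel ∨ sel ∧ ¬sel   (absorption)
= ¬rdy ∨ sel ∧ rdy ∨ sel ∨ sel ∧ ¬sel   (double negation)
= ¬rdy ∨ sel ∧ rdy ∨ sel   (complement / identity)
= ¬rdy ∨ sel   (absorption)

¬rdy ∨ sel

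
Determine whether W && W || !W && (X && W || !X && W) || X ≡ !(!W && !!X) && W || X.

Yes

E1: W && W || !W && (X && W || !X && W) || X
    = W && W || !W && W || X
    = W || X
E2: !(!W && !!X) && W || X
    = (W || !X) && W || X
    = W || X
Both reduce to W || X, so they are equivalent.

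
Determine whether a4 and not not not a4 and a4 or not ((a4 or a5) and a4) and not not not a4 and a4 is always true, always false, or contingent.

a4 and not not not a4 and a4 or not ((a4 or a5) and a4) and not not not a4 and a4
= a4 and not not not a4 and a4 or not a4 and not not not a4 and a4   (absorption)
= not not not a4 and a4   (distribution)
= not a4 and a4   (double negation)
= False   (complement)

always false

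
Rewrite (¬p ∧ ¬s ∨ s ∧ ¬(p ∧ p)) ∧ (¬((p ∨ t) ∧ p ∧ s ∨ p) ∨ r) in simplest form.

¬p

(¬p ∧ ¬s ∨ s ∧ ¬(p ∧ p)) ∧ (¬((p ∨ t) ∧ p ∧ s ∨ p) ∨ r)
= (¬p ∧ ¬s ∨ s ∧ ¬p) ∧ (¬((p ∨ t) ∧ p ∧ s ∨ p) ∨ r)   [idempotence]
= (¬p ∧ ¬s ∨ s ∧ ¬p) ∧ (¬(p ∧ s ∨ p) ∨ r)   [absorption]
= ¬p ∧ (¬(p ∧ s ∨ p) ∨ r)   [distribution]
= ¬p ∧ (¬p ∨ r)   [absorption]
= ¬p   [absorption]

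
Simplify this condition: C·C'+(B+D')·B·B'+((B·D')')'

C·C'+(B+D')·B·B'+((B·D')')'
= C·C'+B·B'+((B·D')')'   (absorption)
= C·C'+((B·D')')'   (complement / identity)
= C·C'+B·D'   (double negation)
= B·D'   (complement / identity)

B·D'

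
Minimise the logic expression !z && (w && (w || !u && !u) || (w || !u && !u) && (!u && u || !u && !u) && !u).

!z && (w || !u)

!z && (w && (w || !u && !u) || (w || !u && !u) && (!u && u || !u && !u) && !u)
= !z && (w && (w || !u && !u) || (w || !u && !u) && !u && !u)
= !z && (w || !u && !u) && (w || !u && !u)
= !z && (w || !u && !u)
= !z && (w || !u)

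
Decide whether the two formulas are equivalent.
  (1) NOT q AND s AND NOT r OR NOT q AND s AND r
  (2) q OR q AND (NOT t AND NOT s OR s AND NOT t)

No

E1: NOT q AND s AND NOT r OR NOT q AND s AND r
    = NOT q AND s   — distribution
E2: q OR q AND (NOT t AND NOT s OR s AND NOT t)
    = q OR q AND NOT t   — distribution
    = q   — absorption
These differ: at q=1, r=0, s=1, t=0, E1 = 0 but E2 = 1.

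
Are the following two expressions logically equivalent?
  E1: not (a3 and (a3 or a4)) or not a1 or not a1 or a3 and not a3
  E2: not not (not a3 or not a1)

Yes

E1: not (a3 and (a3 or a4)) or not a1 or not a1 or a3 and not a3
    = not (a3 and (a3 or a4)) or not a1 or not a1   (complement / identity)
    = not a3 or not a1 or not a1   (absorption)
    = not a3 or not a1   (idempotence)
E2: not not (not a3 or not a1)
    = not a3 or not a1   (double negation)
Both reduce to not a3 or not a1, so they are equivalent.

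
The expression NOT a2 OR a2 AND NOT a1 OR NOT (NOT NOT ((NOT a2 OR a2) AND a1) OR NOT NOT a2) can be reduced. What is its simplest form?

NOT a2 OR a2 AND NOT a1 OR NOT (NOT NOT ((NOT a2 OR a2) AND a1) OR NOT NOT a2)
= NOT a2 OR a2 AND NOT a1 OR NOT ((NOT a2 OR a2) AND a1) AND NOT a2   [De Morgan]
= NOT a2 OR a2 AND NOT a1 OR NOT a1 AND NOT a2   [complement / identity]
= NOT a2 OR NOT a1   [distribution]

NOT a2 OR NOT a1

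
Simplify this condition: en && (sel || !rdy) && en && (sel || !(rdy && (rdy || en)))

en && (sel || !rdy)

en && (sel || !rdy) && en && (sel || !(rdy && (rdy || en)))
= en && (sel || !rdy) && en && (sel || !rdy)   — absorption
= en && (sel || !rdy)   — idempotence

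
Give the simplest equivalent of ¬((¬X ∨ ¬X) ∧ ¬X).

X

¬((¬X ∨ ¬X) ∧ ¬X)
= ¬(¬X ∧ ¬X)   [idempotence]
= ¬¬X   [idempotence]
= X   [double negation]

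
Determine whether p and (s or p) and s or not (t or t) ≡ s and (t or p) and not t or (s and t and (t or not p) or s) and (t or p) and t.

E1: p and (s or p) and s or not (t or t)
    = p and (s or p) and s or not t   [idempotence]
    = p and s or not t   [absorption]
E2: s and (t or p) and not t or (s and t and (t or not p) or s) and (t or p) and t
    = s and (t or p) and not t or (s and t or s) and (t or p) and t   [absorption]
    = s and (t or p) and not t or s and (t or p) and t   [absorption]
    = s and (t or p)   [distribution]
These differ: at p=0, s=0, t=0, E1 = 1 but E2 = 0.

No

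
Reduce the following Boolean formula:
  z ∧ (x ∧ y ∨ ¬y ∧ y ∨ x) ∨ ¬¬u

z ∧ (x ∧ y ∨ ¬y ∧ y ∨ x) ∨ ¬¬u
= z ∧ (x ∧ y ∨ ¬y ∧ y ∨ x) ∨ u   [double negation]
= z ∧ (x ∧ y ∨ x) ∨ u   [complement / identity]
= z ∧ x ∨ u   [absorption]

z ∧ x ∨ u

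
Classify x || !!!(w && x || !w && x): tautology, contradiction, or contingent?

x || !!!(w && x || !w && x)
= x || !!!x   (distribution)
= x || !x   (double negation)
= true   (complement)

tautology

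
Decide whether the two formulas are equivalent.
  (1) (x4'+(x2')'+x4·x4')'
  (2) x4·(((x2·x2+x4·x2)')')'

Yes

E1: (x4'+(x2')'+x4·x4')'
    = (x4'+(x2')')'   (complement / identity)
    = x4·x2'   (De Morgan)
E2: x4·(((x2·x2+x4·x2)')')'
    = x4·(((x2·(x2+x4))')')'   (distribution)
    = x4·((x2')')'   (absorption)
    = x4·x2'   (double negation)
Both reduce to x4·x2', so they are equivalent.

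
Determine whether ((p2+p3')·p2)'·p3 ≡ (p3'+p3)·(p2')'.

No

E1: ((p2+p3')·p2)'·p3
    = p2'·p3   — absorption
E2: (p3'+p3)·(p2')'
    = (p3'+p3)·p2   — double negation
    = p2   — complement / identity
These differ: at p2=0, p3=1, E1 = 1 but E2 = 0.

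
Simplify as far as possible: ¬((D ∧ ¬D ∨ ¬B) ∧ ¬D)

B ∨ D

¬((D ∧ ¬D ∨ ¬B) ∧ ¬D)
= ¬(¬B ∧ ¬D)   — complement / identity
= B ∨ D   — De Morgan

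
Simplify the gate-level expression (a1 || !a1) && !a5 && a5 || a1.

a1

(a1 || !a1) && !a5 && a5 || a1
= !a5 && a5 || a1   — complement / identity
= a1   — complement / identity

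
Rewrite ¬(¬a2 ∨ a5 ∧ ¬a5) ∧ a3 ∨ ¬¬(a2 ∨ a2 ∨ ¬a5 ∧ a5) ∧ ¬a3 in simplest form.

¬(¬a2 ∨ a5 ∧ ¬a5) ∧ a3 ∨ ¬¬(a2 ∨ a2 ∨ ¬a5 ∧ a5) ∧ ¬a3
= ¬(¬a2 ∨ a5 ∧ ¬a5) ∧ a3 ∨ ¬¬(a2 ∨ a2) ∧ ¬a3   (complement / identity)
= ¬¬a2 ∧ a3 ∨ ¬¬(a2 ∨ a2) ∧ ¬a3   (complement / identity)
= ¬¬a2 ∧ a3 ∨ ¬¬a2 ∧ ¬a3   (idempotence)
= ¬¬a2   (distribution)
= a2   (double negation)

a2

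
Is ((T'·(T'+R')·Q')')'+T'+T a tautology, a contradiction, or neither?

((T'·(T'+R')·Q')')'+T'+T
= T'·(T'+R')·Q'+T'+T   — double negation
= T'·Q'+T'+T   — absorption
= T'+T   — absorption
= 1   — complement

tautology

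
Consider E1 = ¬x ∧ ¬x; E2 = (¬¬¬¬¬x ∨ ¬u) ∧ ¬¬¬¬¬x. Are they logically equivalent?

E1: ¬x ∧ ¬x
    = ¬x   — idempotence
E2: (¬¬¬¬¬x ∨ ¬u) ∧ ¬¬¬¬¬x
    = ¬¬¬¬¬x   — absorption
    = ¬¬¬x   — double negation
    = ¬x   — double negation
Both reduce to ¬x, so they are equivalent.

Yes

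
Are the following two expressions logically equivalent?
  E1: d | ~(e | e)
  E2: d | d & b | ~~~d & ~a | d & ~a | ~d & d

No

E1: d | ~(e | e)
    = d | ~e   [idempotence]
E2: d | d & b | ~~~d & ~a | d & ~a | ~d & d
    = d | d & b | ~d & ~a | d & ~a | ~d & d   [double negation]
    = d | ~d & ~a | d & ~a | ~d & d   [absorption]
    = d | ~a | ~d & d   [distribution]
    = d | ~a   [complement / identity]
These differ: at a=1, b=1, d=0, e=0, E1 = 1 but E2 = 0.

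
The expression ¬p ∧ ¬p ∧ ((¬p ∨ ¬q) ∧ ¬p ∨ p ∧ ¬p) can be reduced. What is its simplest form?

¬p

¬p ∧ ¬p ∧ ((¬p ∨ ¬q) ∧ ¬p ∨ p ∧ ¬p)
= ¬p ∧ ¬p ∧ (¬p ∨ p ∧ ¬p)   [absorption]
= ¬p ∧ ¬p ∧ ¬p   [complement / identity]
= ¬p ∧ ¬p   [idempotence]
= ¬p   [idempotence]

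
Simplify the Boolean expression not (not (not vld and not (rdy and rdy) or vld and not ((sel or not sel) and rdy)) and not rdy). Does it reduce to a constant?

not (not (not vld and not (rdy and rdy) or vld and not ((sel or not sel) and rdy)) and not rdy)
= not (not (not vld and not rdy or vld and not ((sel or not sel) and rdy)) and not rdy)
= not vld and not rdy or vld and not ((sel or not sel) and rdy) or rdy
= not vld and not rdy or vld and not rdy or rdy
= not rdy or rdy
= True

True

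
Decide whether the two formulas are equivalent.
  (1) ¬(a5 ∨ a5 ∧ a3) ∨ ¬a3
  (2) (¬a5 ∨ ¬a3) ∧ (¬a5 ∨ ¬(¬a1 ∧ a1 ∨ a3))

E1: ¬(a5 ∨ a5 ∧ a3) ∨ ¬a3
    = ¬a5 ∨ ¬a3
E2: (¬a5 ∨ ¬a3) ∧ (¬a5 ∨ ¬(¬a1 ∧ a1 ∨ a3))
    = (¬a5 ∨ ¬a3) ∧ (¬a5 ∨ ¬a3)
    = ¬a5 ∨ ¬a3
Both reduce to ¬a5 ∨ ¬a3, so they are equivalent.

Yes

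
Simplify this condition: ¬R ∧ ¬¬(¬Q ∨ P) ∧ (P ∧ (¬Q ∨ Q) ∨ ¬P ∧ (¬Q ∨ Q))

¬R ∧ ¬¬(¬Q ∨ P) ∧ (P ∧ (¬Q ∨ Q) ∨ ¬P ∧ (¬Q ∨ Q))
= ¬R ∧ ¬¬(¬Q ∨ P) ∧ (¬Q ∨ Q)
= ¬R ∧ (¬Q ∨ P) ∧ (¬Q ∨ Q)
= ¬R ∧ (¬Q ∨ P)

¬R ∧ (¬Q ∨ P)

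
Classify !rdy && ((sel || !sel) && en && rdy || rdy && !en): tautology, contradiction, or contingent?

contradiction

!rdy && ((sel || !sel) && en && rdy || rdy && !en)
= !rdy && (en && rdy || rdy && !en)   — complement / identity
= !rdy && rdy   — distribution
= false   — complement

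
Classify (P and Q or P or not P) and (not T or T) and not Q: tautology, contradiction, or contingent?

contingent

(P and Q or P or not P) and (not T or T) and not Q
= (P or not P) and (not T or T) and not Q   — absorption
= (P or not P) and not Q   — complement / identity
= not Q   — complement / identity
This depends on Q, so it is not a constant.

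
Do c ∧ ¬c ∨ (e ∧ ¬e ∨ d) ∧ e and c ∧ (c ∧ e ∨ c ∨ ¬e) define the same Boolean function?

E1: c ∧ ¬c ∨ (e ∧ ¬e ∨ d) ∧ e
    = c ∧ ¬c ∨ d ∧ e   (complement / identity)
    = d ∧ e   (complement / identity)
E2: c ∧ (c ∧ e ∨ c ∨ ¬e)
    = c ∧ (c ∨ ¬e)   (absorption)
    = c   (absorption)
These differ: at c=1, d=1, e=0, E1 = 0 but E2 = 1.

No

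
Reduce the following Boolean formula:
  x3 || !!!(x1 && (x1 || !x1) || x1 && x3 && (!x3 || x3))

x3 || !x1

x3 || !!!(x1 && (x1 || !x1) || x1 && x3 && (!x3 || x3))
= x3 || !!!(x1 && (x1 || !x1) || x1 && x3)   [complement / identity]
= x3 || !!!(x1 || x1 && x3)   [complement / identity]
= x3 || !(x1 || x1 && x3)   [double negation]
= x3 || !x1   [absorption]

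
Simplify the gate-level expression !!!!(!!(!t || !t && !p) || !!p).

!!!!(!!(!t || !t && !p) || !!p)
= !!!(!(!t || !t && !p) && !p)
= !(!(!t || !t && !p) && !p)
= !(!!t && !p)
= !t || p

!t || p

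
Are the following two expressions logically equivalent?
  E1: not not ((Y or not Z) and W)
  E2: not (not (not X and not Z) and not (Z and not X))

No

E1: not not ((Y or not Z) and W)
    = (Y or not Z) and W
E2: not (not (not X and not Z) and not (Z and not X))
    = not X and not Z or Z and not X
    = not X
These differ: at W=0, X=0, Y=1, Z=0, E1 = 0 but E2 = 1.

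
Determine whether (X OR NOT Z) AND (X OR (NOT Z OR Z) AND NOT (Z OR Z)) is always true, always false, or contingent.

(X OR NOT Z) AND (X OR (NOT Z OR Z) AND NOT (Z OR Z))
= (X OR NOT Z) AND (X OR NOT (Z OR Z))   (complement / identity)
= (X OR NOT Z) AND (X OR NOT Z)   (idempotence)
= X OR NOT Z   (idempotence)
This depends on X, Z, so it is not a constant.

contingent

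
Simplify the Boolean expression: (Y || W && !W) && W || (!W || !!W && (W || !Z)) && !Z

(Y || W && !W) && W || (!W || !!W && (W || !Z)) && !Z
= Y && W || (!W || !!W && (W || !Z)) && !Z   — complement / identity
= Y && W || (!W || W && (W || !Z)) && !Z   — double negation
= Y && W || (!W || W) && !Z   — absorption
= Y && W || !Z   — complement / identity

Y && W || !Z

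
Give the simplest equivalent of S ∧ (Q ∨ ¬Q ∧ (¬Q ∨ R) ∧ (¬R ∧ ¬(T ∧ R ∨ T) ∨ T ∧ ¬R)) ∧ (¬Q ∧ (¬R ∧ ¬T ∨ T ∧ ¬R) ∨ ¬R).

S ∧ ¬R

S ∧ (Q ∨ ¬Q ∧ (¬Q ∨ R) ∧ (¬R ∧ ¬(T ∧ R ∨ T) ∨ T ∧ ¬R)) ∧ (¬Q ∧ (¬R ∧ ¬T ∨ T ∧ ¬R) ∨ ¬R)
= S ∧ (Q ∨ ¬Q ∧ (¬Q ∨ R) ∧ (¬R ∧ ¬T ∨ T ∧ ¬R)) ∧ (¬Q ∧ (¬R ∧ ¬T ∨ T ∧ ¬R) ∨ ¬R)   (absorption)
= S ∧ (Q ∨ ¬Q ∧ (¬R ∧ ¬T ∨ T ∧ ¬R)) ∧ (¬Q ∧ (¬R ∧ ¬T ∨ T ∧ ¬R) ∨ ¬R)   (absorption)
= S ∧ (Q ∧ ¬R ∨ ¬Q ∧ (¬R ∧ ¬T ∨ T ∧ ¬R))   (distribution)
= S ∧ (Q ∧ ¬R ∨ ¬Q ∧ ¬R)   (distribution)
= S ∧ ¬R   (distribution)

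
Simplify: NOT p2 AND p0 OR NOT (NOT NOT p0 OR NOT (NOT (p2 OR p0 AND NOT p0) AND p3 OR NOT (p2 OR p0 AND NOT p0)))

NOT p2

NOT p2 AND p0 OR NOT (NOT NOT p0 OR NOT (NOT (p2 OR p0 AND NOT p0) AND p3 OR NOT (p2 OR p0 AND NOT p0)))
= NOT p2 AND p0 OR NOT (NOT NOT p0 OR NOT NOT (p2 OR p0 AND NOT p0))   — absorption
= NOT p2 AND p0 OR NOT p0 AND NOT (p2 OR p0 AND NOT p0)   — De Morgan
= NOT p2 AND p0 OR NOT p0 AND NOT p2   — complement / identity
= NOT p2 AND (p0 OR NOT p0)   — distribution
= NOT p2   — complement / identity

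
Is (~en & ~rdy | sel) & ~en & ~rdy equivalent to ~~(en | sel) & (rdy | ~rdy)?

No

E1: (~en & ~rdy | sel) & ~en & ~rdy
    = ~en & ~rdy   — absorption
E2: ~~(en | sel) & (rdy | ~rdy)
    = ~~(en | sel)   — complement / identity
    = en | sel   — double negation
These differ: at en=1, rdy=1, sel=0, E1 = 0 but E2 = 1.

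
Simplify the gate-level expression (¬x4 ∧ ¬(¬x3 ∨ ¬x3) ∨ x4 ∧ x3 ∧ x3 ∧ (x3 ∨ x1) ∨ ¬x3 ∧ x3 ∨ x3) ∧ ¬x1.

(¬x4 ∧ ¬(¬x3 ∨ ¬x3) ∨ x4 ∧ x3 ∧ x3 ∧ (x3 ∨ x1) ∨ ¬x3 ∧ x3 ∨ x3) ∧ ¬x1
= (¬x4 ∧ ¬(¬x3 ∨ ¬x3) ∨ x4 ∧ x3 ∧ x3 ∧ (x3 ∨ x1) ∨ x3) ∧ ¬x1   — complement / identity
= (¬x4 ∧ ¬(¬x3 ∨ ¬x3) ∨ x4 ∧ x3 ∧ x3 ∨ x3) ∧ ¬x1   — absorption
= (¬x4 ∧ x3 ∧ x3 ∨ x4 ∧ x3 ∧ x3 ∨ x3) ∧ ¬x1   — De Morgan
= (x3 ∧ x3 ∨ x3) ∧ ¬x1   — distribution
= (x3 ∨ x3) ∧ ¬x1   — idempotence
= x3 ∧ ¬x1   — idempotence

x3 ∧ ¬x1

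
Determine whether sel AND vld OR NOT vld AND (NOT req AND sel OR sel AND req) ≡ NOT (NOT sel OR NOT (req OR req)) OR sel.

E1: sel AND vld OR NOT vld AND (NOT req AND sel OR sel AND req)
    = sel AND vld OR NOT vld AND sel
    = sel
E2: NOT (NOT sel OR NOT (req OR req)) OR sel
    = sel AND (req OR req) OR sel
    = sel AND req OR sel
    = sel
Both reduce to sel, so they are equivalent.

Yes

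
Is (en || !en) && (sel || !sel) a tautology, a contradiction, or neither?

tautology

(en || !en) && (sel || !sel)
= sel || !sel   — complement / identity
= true   — complement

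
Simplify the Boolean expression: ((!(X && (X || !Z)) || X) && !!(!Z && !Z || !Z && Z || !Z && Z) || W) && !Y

((!(X && (X || !Z)) || X) && !!(!Z && !Z || !Z && Z || !Z && Z) || W) && !Y
= ((!X || X) && !!(!Z && !Z || !Z && Z || !Z && Z) || W) && !Y   [absorption]
= ((!X || X) && !!(!Z && !Z || !Z && Z) || W) && !Y   [idempotence]
= ((!X || X) && !!!Z || W) && !Y   [distribution]
= ((!X || X) && !Z || W) && !Y   [double negation]
= (!Z || W) && !Y   [complement / identity]

(!Z || W) && !Y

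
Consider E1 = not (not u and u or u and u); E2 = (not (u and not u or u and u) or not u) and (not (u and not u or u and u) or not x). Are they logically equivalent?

E1: not (not u and u or u and u)
    = not u
E2: (not (u and not u or u and u) or not u) and (not (u and not u or u and u) or not x)
    = not u and not x or not (u and not u or u and u)
    = not u and not x or not u
    = not u
Both reduce to not u, so they are equivalent.

Yes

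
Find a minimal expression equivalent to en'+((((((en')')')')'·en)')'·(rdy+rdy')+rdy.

en'+((((((en')')')')'·en)')'·(rdy+rdy')+rdy
= en'+((((en')')')')'·en·(rdy+rdy')+rdy
= en'+((en')')'·en·(rdy+rdy')+rdy
= en'+((en')')'·en+rdy
= en'+en'·en+rdy
= en'+rdy

en'+rdy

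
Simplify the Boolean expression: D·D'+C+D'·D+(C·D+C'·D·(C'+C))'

D·D'+C+D'·D+(C·D+C'·D·(C'+C))'
= D·D'+C+D'·D+(C·D+C'·D)'   [complement / identity]
= D·D'+C+(C·D+C'·D)'   [complement / identity]
= D·D'+C+D'   [distribution]
= C+D'   [complement / identity]

C+D'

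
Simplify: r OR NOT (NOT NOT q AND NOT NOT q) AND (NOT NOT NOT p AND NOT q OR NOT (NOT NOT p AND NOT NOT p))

r OR NOT (NOT NOT q AND NOT NOT q) AND (NOT NOT NOT p AND NOT q OR NOT (NOT NOT p AND NOT NOT p))
= r OR NOT NOT NOT q AND (NOT NOT NOT p AND NOT q OR NOT (NOT NOT p AND NOT NOT p))   [idempotence]
= r OR NOT NOT NOT q AND (NOT NOT NOT p AND NOT q OR NOT NOT NOT p)   [idempotence]
= r OR NOT q AND (NOT NOT NOT p AND NOT q OR NOT NOT NOT p)   [double negation]
= r OR NOT q AND NOT NOT NOT p   [absorption]
= r OR NOT q AND NOT p   [double negation]

r OR NOT q AND NOT p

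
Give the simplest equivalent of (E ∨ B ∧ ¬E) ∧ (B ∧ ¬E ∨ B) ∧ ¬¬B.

(E ∨ B ∧ ¬E) ∧ (B ∧ ¬E ∨ B) ∧ ¬¬B
= (E ∨ B ∧ ¬E) ∧ (B ∧ ¬E ∨ B) ∧ B
= (E ∧ B ∨ B ∧ ¬E) ∧ B
= B ∧ B
= B

B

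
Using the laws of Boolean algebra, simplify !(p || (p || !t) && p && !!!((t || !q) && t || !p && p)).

!p

!(p || (p || !t) && p && !!!((t || !q) && t || !p && p))
= !(p || p && !!!((t || !q) && t || !p && p))   — absorption
= !(p || p && !!!((t || !q) && t))   — complement / identity
= !(p || p && !((t || !q) && t))   — double negation
= !(p || p && !t)   — absorption
= !p   — absorption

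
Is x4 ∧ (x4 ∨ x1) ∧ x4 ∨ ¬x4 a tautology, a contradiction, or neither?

tautology

x4 ∧ (x4 ∨ x1) ∧ x4 ∨ ¬x4
= x4 ∧ x4 ∨ ¬x4
= x4 ∨ ¬x4
= True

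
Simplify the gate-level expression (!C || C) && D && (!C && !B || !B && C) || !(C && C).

D && !B || !C

(!C || C) && D && (!C && !B || !B && C) || !(C && C)
= (!C || C) && D && !B || !(C && C)
= (!C || C) && D && !B || !C
= D && !B || !C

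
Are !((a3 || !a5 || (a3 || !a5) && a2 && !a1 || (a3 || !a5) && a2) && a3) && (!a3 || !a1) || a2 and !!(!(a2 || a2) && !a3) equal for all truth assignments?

E1: !((a3 || !a5 || (a3 || !a5) && a2 && !a1 || (a3 || !a5) && a2) && a3) && (!a3 || !a1) || a2
    = !((a3 || !a5 || (a3 || !a5) && a2) && a3) && (!a3 || !a1) || a2   — absorption
    = !((a3 || !a5) && a3) && (!a3 || !a1) || a2   — absorption
    = !a3 && (!a3 || !a1) || a2   — absorption
    = !a3 || a2   — absorption
E2: !!(!(a2 || a2) && !a3)
    = !!(!a2 && !a3)   — idempotence
    = !a2 && !a3   — double negation
These differ: at a1=1, a2=1, a3=0, a5=0, E1 = 1 but E2 = 0.

No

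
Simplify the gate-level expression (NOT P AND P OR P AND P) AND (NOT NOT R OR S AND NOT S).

(NOT P AND P OR P AND P) AND (NOT NOT R OR S AND NOT S)
= (NOT P AND P OR P AND P) AND (R OR S AND NOT S)   [double negation]
= (NOT P AND P OR P AND P) AND R   [complement / identity]
= P AND R   [distribution]

P AND R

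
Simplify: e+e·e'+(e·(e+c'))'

1

e+e·e'+(e·(e+c'))'
= e+e·e'+e'   (absorption)
= e+e'   (complement / identity)
= 1   (complement)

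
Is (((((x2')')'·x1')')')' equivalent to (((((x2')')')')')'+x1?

Yes

E1: (((((x2')')'·x1')')')'
    = (((x2')')'·x1')'   [double negation]
    = (x2'·x1')'   [double negation]
    = x2+x1   [De Morgan]
E2: (((((x2')')')')')'+x1
    = (((x2')')')'+x1   [double negation]
    = (x2')'+x1   [double negation]
    = x2+x1   [double negation]
Both reduce to x2+x1, so they are equivalent.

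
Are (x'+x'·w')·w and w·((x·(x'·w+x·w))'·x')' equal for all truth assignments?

E1: (x'+x'·w')·w
    = x'·w   [absorption]
E2: w·((x·(x'·w+x·w))'·x')'
    = w·(x·(x'·w+x·w)+x)   [De Morgan]
    = w·(x·w+x)   [distribution]
    = w·x   [absorption]
These differ: at w=1, x=0, E1 = 1 but E2 = 0.

No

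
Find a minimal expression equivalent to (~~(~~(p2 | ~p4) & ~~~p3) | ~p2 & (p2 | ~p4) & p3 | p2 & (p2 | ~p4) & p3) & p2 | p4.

(~~(~~(p2 | ~p4) & ~~~p3) | ~p2 & (p2 | ~p4) & p3 | p2 & (p2 | ~p4) & p3) & p2 | p4
= (~~(~~(p2 | ~p4) & ~~~p3) | (p2 | ~p4) & p3) & p2 | p4
= (~(~(p2 | ~p4) | ~~p3) | (p2 | ~p4) & p3) & p2 | p4
= ((p2 | ~p4) & ~p3 | (p2 | ~p4) & p3) & p2 | p4
= (p2 | ~p4) & p2 | p4
= p2 | p4

p2 | p4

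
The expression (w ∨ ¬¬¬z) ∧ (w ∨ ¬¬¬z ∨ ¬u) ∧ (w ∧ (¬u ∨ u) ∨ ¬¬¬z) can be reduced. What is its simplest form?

(w ∨ ¬¬¬z) ∧ (w ∨ ¬¬¬z ∨ ¬u) ∧ (w ∧ (¬u ∨ u) ∨ ¬¬¬z)
= (w ∨ ¬¬¬z) ∧ (w ∨ ¬¬¬z ∨ ¬u) ∧ (w ∨ ¬¬¬z)   (complement / identity)
= (w ∨ ¬¬¬z) ∧ (w ∨ ¬¬¬z)   (absorption)
= w ∨ ¬¬¬z   (idempotence)
= w ∨ ¬z   (double negation)

w ∨ ¬z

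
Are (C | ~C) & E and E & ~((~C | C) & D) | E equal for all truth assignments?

Yes

E1: (C | ~C) & E
    = E
E2: E & ~((~C | C) & D) | E
    = E & ~D | E
    = E
Both reduce to E, so they are equivalent.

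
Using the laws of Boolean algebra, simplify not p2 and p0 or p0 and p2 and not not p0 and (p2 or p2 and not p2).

not p2 and p0 or p0 and p2 and not not p0 and (p2 or p2 and not p2)
= not p2 and p0 or p0 and p2 and not not p0 and p2   [complement / identity]
= not p2 and p0 or p0 and p2 and p0 and p2   [double negation]
= not p2 and p0 or p0 and p2   [idempotence]
= p0   [distribution]

p0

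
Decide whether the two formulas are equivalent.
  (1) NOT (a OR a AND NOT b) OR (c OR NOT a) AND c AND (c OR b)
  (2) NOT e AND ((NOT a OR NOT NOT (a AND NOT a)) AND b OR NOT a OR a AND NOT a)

No

E1: NOT (a OR a AND NOT b) OR (c OR NOT a) AND c AND (c OR b)
    = NOT (a OR a AND NOT b) OR c AND (c OR b)
    = NOT (a OR a AND NOT b) OR c
    = NOT a OR c
E2: NOT e AND ((NOT a OR NOT NOT (a AND NOT a)) AND b OR NOT a OR a AND NOT a)
    = NOT e AND ((NOT a OR a AND NOT a) AND b OR NOT a OR a AND NOT a)
    = NOT e AND (NOT a OR a AND NOT a)
    = NOT e AND NOT a
These differ: at a=0, b=0, c=1, e=1, E1 = 1 but E2 = 0.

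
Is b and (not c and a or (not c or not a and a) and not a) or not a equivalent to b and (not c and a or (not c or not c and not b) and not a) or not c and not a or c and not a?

Yes

E1: b and (not c and a or (not c or not a and a) and not a) or not a
    = b and (not c and a or not c and not a) or not a   (complement / identity)
    = b and not c or not a   (distribution)
E2: b and (not c and a or (not c or not c and not b) and not a) or not c and not a or c and not a
    = b and (not c and a or not c and not a) or not c and not a or c and not a   (absorption)
    = b and (not c and a or not c and not a) or not a   (distribution)
    = b and not c or not a   (distribution)
Both reduce to b and not c or not a, so they are equivalent.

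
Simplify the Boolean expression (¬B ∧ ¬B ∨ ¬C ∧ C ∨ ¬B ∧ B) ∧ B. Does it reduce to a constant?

False

(¬B ∧ ¬B ∨ ¬C ∧ C ∨ ¬B ∧ B) ∧ B
= (¬B ∧ ¬B ∨ ¬B ∧ B) ∧ B   (complement / identity)
= ¬B ∧ B   (distribution)
= False   (complement)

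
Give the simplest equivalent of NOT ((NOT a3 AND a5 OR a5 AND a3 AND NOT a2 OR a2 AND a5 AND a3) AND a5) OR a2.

NOT ((NOT a3 AND a5 OR a5 AND a3 AND NOT a2 OR a2 AND a5 AND a3) AND a5) OR a2
= NOT ((NOT a3 AND a5 OR a5 AND a3) AND a5) OR a2   (distribution)
= NOT (a5 AND a5) OR a2   (distribution)
= NOT a5 OR a2   (idempotence)

NOT a5 OR a2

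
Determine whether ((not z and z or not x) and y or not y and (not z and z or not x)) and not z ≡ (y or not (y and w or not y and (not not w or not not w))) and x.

E1: ((not z and z or not x) and y or not y and (not z and z or not x)) and not z
    = (not z and z or not x) and not z   — distribution
    = not x and not z   — complement / identity
E2: (y or not (y and w or not y and (not not w or not not w))) and x
    = (y or not (y and w or not y and not not w)) and x   — idempotence
    = (y or not (y and w or not y and w)) and x   — double negation
    = (y or not w) and x   — distribution
These differ: at w=0, x=0, y=1, z=0, E1 = 1 but E2 = 0.

No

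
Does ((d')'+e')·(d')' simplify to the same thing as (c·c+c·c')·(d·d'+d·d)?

E1: ((d')'+e')·(d')'
    = (d')'   (absorption)
    = d   (double negation)
E2: (c·c+c·c')·(d·d'+d·d)
    = c·(d·d'+d·d)   (distribution)
    = c·d   (distribution)
These differ: at c=0, d=1, e=0, E1 = 1 but E2 = 0.

No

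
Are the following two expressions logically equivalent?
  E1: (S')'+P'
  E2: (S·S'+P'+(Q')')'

E1: (S')'+P'
    = S+P'   — double negation
E2: (S·S'+P'+(Q')')'
    = (P'+(Q')')'   — complement / identity
    = P·Q'   — De Morgan
These differ: at P=0, Q=1, S=1, E1 = 1 but E2 = 0.

No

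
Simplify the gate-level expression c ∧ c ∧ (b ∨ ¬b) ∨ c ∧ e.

c

c ∧ c ∧ (b ∨ ¬b) ∨ c ∧ e
= c ∧ c ∨ c ∧ e   (complement / identity)
= (c ∨ e) ∧ c   (distribution)
= c   (absorption)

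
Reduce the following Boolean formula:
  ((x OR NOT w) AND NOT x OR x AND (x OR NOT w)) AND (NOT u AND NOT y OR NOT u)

(x OR NOT w) AND NOT u

((x OR NOT w) AND NOT x OR x AND (x OR NOT w)) AND (NOT u AND NOT y OR NOT u)
= ((x OR NOT w) AND NOT x OR x AND (x OR NOT w)) AND NOT u
= (x OR NOT w) AND NOT u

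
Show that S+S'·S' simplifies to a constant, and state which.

S+S'·S'
= S+S'
= 1

1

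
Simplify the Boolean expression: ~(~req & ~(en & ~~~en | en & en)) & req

req

~(~req & ~(en & ~~~en | en & en)) & req
= ~(~req & ~(en & ~en | en & en)) & req   [double negation]
= ~(~req & ~en) & req   [distribution]
= (req | en) & req   [De Morgan]
= req   [absorption]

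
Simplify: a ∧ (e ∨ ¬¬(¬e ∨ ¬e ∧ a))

a ∧ (e ∨ ¬¬(¬e ∨ ¬e ∧ a))
= a ∧ (e ∨ ¬¬¬e)   — absorption
= a ∧ (e ∨ ¬e)   — double negation
= a   — complement / identity

a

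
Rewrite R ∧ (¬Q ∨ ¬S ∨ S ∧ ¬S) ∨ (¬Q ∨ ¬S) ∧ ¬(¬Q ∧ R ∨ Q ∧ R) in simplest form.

¬Q ∨ ¬S

R ∧ (¬Q ∨ ¬S ∨ S ∧ ¬S) ∨ (¬Q ∨ ¬S) ∧ ¬(¬Q ∧ R ∨ Q ∧ R)
= R ∧ (¬Q ∨ ¬S) ∨ (¬Q ∨ ¬S) ∧ ¬(¬Q ∧ R ∨ Q ∧ R)   [complement / identity]
= R ∧ (¬Q ∨ ¬S) ∨ (¬Q ∨ ¬S) ∧ ¬R   [distribution]
= ¬Q ∨ ¬S   [distribution]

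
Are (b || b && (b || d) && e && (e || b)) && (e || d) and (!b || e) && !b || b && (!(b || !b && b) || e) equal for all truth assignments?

No

E1: (b || b && (b || d) && e && (e || b)) && (e || d)
    = (b || b && (b || d) && e) && (e || d)
    = (b || b && e) && (e || d)
    = b && (e || d)
E2: (!b || e) && !b || b && (!(b || !b && b) || e)
    = (!b || e) && !b || b && (!b || e)
    = !b || e
These differ: at b=0, d=0, e=0, E1 = 0 but E2 = 1.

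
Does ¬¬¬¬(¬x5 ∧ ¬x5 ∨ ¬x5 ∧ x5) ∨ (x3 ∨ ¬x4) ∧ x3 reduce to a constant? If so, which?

no

¬¬¬¬(¬x5 ∧ ¬x5 ∨ ¬x5 ∧ x5) ∨ (x3 ∨ ¬x4) ∧ x3
= ¬¬¬¬(¬x5 ∧ ¬x5 ∨ ¬x5 ∧ x5) ∨ x3
= ¬¬¬¬¬x5 ∨ x3
= ¬¬¬x5 ∨ x3
= ¬x5 ∨ x3
This depends on x3, x5, so it is not a constant.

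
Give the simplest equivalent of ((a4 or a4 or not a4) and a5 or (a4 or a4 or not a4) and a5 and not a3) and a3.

a5 and a3

((a4 or a4 or not a4) and a5 or (a4 or a4 or not a4) and a5 and not a3) and a3
= (a4 or a4 or not a4) and (a5 or a5 and not a3) and a3   [distribution]
= (a4 or not a4) and (a5 or a5 and not a3) and a3   [idempotence]
= (a5 or a5 and not a3) and a3   [complement / identity]
= a5 and a3   [absorption]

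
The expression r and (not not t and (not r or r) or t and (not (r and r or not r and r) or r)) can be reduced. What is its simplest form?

r and t

r and (not not t and (not r or r) or t and (not (r and r or not r and r) or r))
= r and (not not t and (not r or r) or t and (not r or r))   (distribution)
= r and (t and (not r or r) or t and (not r or r))   (double negation)
= r and t and (not r or r)   (idempotence)
= r and t   (complement / identity)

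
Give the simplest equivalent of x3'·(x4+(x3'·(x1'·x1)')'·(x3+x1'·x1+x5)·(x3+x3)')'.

x3'·(x4+(x3'·(x1'·x1)')'·(x3+x1'·x1+x5)·(x3+x3)')'
= x3'·(x4+(x3+x1'·x1)·(x3+x1'·x1+x5)·(x3+x3)')'
= x3'·(x4+(x3+x1'·x1)·(x3+x3)')'
= x3'·(x4+x3·(x3+x3)')'
= x3'·(x4+x3·x3')'
= x3'·x4'

x3'·x4'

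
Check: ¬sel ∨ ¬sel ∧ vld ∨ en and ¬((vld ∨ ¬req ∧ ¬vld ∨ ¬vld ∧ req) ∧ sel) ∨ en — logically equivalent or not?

Yes

E1: ¬sel ∨ ¬sel ∧ vld ∨ en
    = ¬sel ∨ en
E2: ¬((vld ∨ ¬req ∧ ¬vld ∨ ¬vld ∧ req) ∧ sel) ∨ en
    = ¬((vld ∨ ¬vld) ∧ sel) ∨ en
    = ¬sel ∨ en
Both reduce to ¬sel ∨ en, so they are equivalent.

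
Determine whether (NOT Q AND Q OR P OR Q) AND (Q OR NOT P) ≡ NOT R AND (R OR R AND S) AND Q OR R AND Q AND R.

No

E1: (NOT Q AND Q OR P OR Q) AND (Q OR NOT P)
    = (NOT Q AND Q OR P) AND NOT P OR Q   [distribution]
    = P AND NOT P OR Q   [complement / identity]
    = Q   [complement / identity]
E2: NOT R AND (R OR R AND S) AND Q OR R AND Q AND R
    = NOT R AND R AND Q OR R AND Q AND R   [absorption]
    = R AND Q   [distribution]
These differ: at P=1, Q=1, R=0, S=0, E1 = 1 but E2 = 0.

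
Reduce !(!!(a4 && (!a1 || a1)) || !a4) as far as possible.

false

!(!!(a4 && (!a1 || a1)) || !a4)
= !(a4 && (!a1 || a1)) && a4   (De Morgan)
= !a4 && a4   (complement / identity)
= false   (complement)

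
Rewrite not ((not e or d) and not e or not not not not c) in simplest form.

e and not c

not ((not e or d) and not e or not not not not c)
= not (not e or not not not not c)   — absorption
= not (not e or not not c)   — double negation
= e and not c   — De Morgan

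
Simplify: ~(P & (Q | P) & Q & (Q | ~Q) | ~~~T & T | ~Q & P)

~(P & (Q | P) & Q & (Q | ~Q) | ~~~T & T | ~Q & P)
= ~(P & (Q | P) & Q & (Q | ~Q) | ~T & T | ~Q & P)   (double negation)
= ~(P & (Q | P) & Q & (Q | ~Q) | ~Q & P)   (complement / identity)
= ~(P & (Q | P) & Q | ~Q & P)   (complement / identity)
= ~(P & Q | ~Q & P)   (absorption)
= ~P   (distribution)

~P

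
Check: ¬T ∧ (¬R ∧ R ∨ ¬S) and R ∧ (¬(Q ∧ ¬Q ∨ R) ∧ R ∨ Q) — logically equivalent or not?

E1: ¬T ∧ (¬R ∧ R ∨ ¬S)
    = ¬T ∧ ¬S   — complement / identity
E2: R ∧ (¬(Q ∧ ¬Q ∨ R) ∧ R ∨ Q)
    = R ∧ (¬R ∧ R ∨ Q)   — complement / identity
    = R ∧ Q   — complement / identity
These differ: at Q=1, R=1, S=0, T=1, E1 = 0 but E2 = 1.

No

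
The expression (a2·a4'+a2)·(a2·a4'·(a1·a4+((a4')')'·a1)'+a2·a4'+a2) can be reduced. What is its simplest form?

a2

(a2·a4'+a2)·(a2·a4'·(a1·a4+((a4')')'·a1)'+a2·a4'+a2)
= (a2·a4'+a2)·(a2·a4'·(a1·a4+a4'·a1)'+a2·a4'+a2)   [double negation]
= (a2·a4'+a2)·(a2·a4'·a1'+a2·a4'+a2)   [distribution]
= (a2·a4'+a2)·(a2·a4'+a2)   [absorption]
= a2·a4'+a2   [idempotence]
= a2   [absorption]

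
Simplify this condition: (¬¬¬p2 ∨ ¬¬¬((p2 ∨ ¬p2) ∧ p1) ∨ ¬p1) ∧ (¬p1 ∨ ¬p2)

(¬¬¬p2 ∨ ¬¬¬((p2 ∨ ¬p2) ∧ p1) ∨ ¬p1) ∧ (¬p1 ∨ ¬p2)
= (¬¬¬p2 ∨ ¬¬¬p1 ∨ ¬p1) ∧ (¬p1 ∨ ¬p2)   (complement / identity)
= (¬¬¬p2 ∨ ¬p1 ∨ ¬p1) ∧ (¬p1 ∨ ¬p2)   (double negation)
= (¬¬¬p2 ∨ ¬p1) ∧ ¬p2 ∨ ¬p1   (distribution)
= (¬p2 ∨ ¬p1) ∧ ¬p2 ∨ ¬p1   (double negation)
= ¬p2 ∨ ¬p1   (absorption)

¬p2 ∨ ¬p1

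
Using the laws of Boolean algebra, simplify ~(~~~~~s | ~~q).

s & ~q

~(~~~~~s | ~~q)
= ~(~~~s | ~~q)
= ~~s & ~q
= s & ~q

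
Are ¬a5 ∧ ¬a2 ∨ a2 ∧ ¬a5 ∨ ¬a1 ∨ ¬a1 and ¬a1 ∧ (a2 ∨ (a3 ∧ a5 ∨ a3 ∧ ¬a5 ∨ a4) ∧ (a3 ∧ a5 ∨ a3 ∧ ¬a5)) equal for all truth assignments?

E1: ¬a5 ∧ ¬a2 ∨ a2 ∧ ¬a5 ∨ ¬a1 ∨ ¬a1
    = ¬a5 ∨ ¬a1 ∨ ¬a1
    = ¬a5 ∨ ¬a1
E2: ¬a1 ∧ (a2 ∨ (a3 ∧ a5 ∨ a3 ∧ ¬a5 ∨ a4) ∧ (a3 ∧ a5 ∨ a3 ∧ ¬a5))
    = ¬a1 ∧ (a2 ∨ a3 ∧ a5 ∨ a3 ∧ ¬a5)
    = ¬a1 ∧ (a2 ∨ a3)
These differ: at a1=0, a2=0, a3=0, a4=1, a5=1, E1 = 1 but E2 = 0.

No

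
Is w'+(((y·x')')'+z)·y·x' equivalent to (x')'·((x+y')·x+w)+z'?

No

E1: w'+(((y·x')')'+z)·y·x'
    = w'+(y·x'+z)·y·x'   [double negation]
    = w'+y·x'   [absorption]
E2: (x')'·((x+y')·x+w)+z'
    = x·((x+y')·x+w)+z'   [double negation]
    = x·(x+w)+z'   [absorption]
    = x+z'   [absorption]
These differ: at w=1, x=1, y=0, z=0, E1 = 0 but E2 = 1.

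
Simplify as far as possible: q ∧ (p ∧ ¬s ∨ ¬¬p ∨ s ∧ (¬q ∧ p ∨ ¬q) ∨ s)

q ∧ (p ∨ s)

q ∧ (p ∧ ¬s ∨ ¬¬p ∨ s ∧ (¬q ∧ p ∨ ¬q) ∨ s)
= q ∧ (p ∧ ¬s ∨ p ∨ s ∧ (¬q ∧ p ∨ ¬q) ∨ s)   [double negation]
= q ∧ (p ∨ s ∧ (¬q ∧ p ∨ ¬q) ∨ s)   [absorption]
= q ∧ (p ∨ s ∧ ¬q ∨ s)   [absorption]
= q ∧ (p ∨ s)   [absorption]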